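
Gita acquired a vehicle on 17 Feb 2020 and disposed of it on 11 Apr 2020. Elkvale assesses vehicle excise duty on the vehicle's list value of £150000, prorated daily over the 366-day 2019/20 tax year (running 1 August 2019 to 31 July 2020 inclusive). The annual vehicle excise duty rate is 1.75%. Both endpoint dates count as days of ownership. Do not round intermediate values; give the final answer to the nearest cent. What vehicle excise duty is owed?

£394.47

Days held (17 Feb – 11 Apr 2020): 55 out of 366
Tax = £150000 × 1.75% × 55/366 = £394.4672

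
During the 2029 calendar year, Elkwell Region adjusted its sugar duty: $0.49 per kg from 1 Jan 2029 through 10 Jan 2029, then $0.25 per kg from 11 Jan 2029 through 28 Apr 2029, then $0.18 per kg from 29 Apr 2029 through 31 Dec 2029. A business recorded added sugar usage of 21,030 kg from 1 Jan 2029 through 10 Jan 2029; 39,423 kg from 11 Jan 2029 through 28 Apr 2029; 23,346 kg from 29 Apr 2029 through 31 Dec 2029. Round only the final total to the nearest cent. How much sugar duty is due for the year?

1 Jan – 10 Jan 2029: 21,030 kg at $0.49/kg → $10,304.70
11 Jan – 28 Apr 2029: 39,423 kg at $0.25/kg → $9,855.75
29 Apr – 31 Dec 2029: 23,346 kg at $0.18/kg → $4,202.28

$24,362.73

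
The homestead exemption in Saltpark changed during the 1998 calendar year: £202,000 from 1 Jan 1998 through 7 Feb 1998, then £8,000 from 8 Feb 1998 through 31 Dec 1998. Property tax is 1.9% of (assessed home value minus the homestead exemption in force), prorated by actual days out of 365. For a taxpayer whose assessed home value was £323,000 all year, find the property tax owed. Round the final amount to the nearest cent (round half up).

1 Jan – 7 Feb 1998: 38 days, exemption £202,000 → (£323,000 − £202,000) × 1.9% × 38/365 = £239.3479
8 Feb – 31 Dec 1998: 327 days, exemption £8,000 → (£323,000 − £8,000) × 1.9% × 327/365 = £5,361.9041
Total = £5,601.2521

£5,601.25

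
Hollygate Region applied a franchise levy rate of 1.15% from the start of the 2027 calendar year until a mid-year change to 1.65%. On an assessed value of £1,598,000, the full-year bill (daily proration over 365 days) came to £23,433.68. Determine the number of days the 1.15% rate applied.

Let d = days at the first rate; then 365 − d days at the second rate.
£1,598,000 × [1.15%·d + 1.65%·(365−d)] / 365 = £23,433.68
Solving gives d = 134, so the new rate took effect on 15 May 2027.

134 days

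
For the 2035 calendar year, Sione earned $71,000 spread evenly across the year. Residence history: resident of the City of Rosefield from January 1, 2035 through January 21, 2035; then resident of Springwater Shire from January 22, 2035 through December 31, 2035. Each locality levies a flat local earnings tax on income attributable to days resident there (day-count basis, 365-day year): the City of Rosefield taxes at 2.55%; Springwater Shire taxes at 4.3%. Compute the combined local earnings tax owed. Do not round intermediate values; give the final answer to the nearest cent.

$2,981.51

The City of Rosefield, January 1 – January 21, 2035: 21 days → $71,000 × 2.55% × 21/365 = $104.1658
Springwater Shire, January 22 – December 31, 2035: 344 days → $71,000 × 4.3% × 344/365 = $2,877.3479
Total = $2,981.5137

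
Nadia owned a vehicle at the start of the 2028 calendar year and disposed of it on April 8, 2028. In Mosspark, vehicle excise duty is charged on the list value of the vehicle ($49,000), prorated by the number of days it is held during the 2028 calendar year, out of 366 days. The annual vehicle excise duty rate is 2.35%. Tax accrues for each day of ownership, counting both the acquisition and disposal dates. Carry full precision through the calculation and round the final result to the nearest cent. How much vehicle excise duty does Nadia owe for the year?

$311.47

Days held (January 1 – April 8, 2028): 99 out of 366
Tax = $49,000 × 2.35% × 99/366 = $311.4713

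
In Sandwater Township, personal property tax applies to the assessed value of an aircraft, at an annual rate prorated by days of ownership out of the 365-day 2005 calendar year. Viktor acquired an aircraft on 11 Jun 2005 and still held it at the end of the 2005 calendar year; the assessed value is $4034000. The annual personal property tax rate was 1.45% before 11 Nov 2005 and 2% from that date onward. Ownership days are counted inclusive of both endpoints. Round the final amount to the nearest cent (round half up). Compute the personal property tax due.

11 Jun – 10 Nov 2005: 153 days at 1.45% → $4034000 × 1.45% × 153/365 = $24518.9836
11 Nov – 31 Dec 2005: 51 days at 2% → $4034000 × 2% × 51/365 = $11273.0959
Total = $35792.0795

$35792.08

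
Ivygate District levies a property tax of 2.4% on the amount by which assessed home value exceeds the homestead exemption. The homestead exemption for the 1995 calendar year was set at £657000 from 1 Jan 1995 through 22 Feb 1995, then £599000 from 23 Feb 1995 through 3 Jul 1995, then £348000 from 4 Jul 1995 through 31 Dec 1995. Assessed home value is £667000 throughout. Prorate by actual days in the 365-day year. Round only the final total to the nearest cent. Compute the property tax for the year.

1 Jan – 22 Feb 1995: 53 days, exemption £657000 → (£667000 − £657000) × 2.4% × 53/365 = £34.8493
23 Feb – 3 Jul 1995: 131 days, exemption £599000 → (£667000 − £599000) × 2.4% × 131/365 = £585.7315
4 Jul – 31 Dec 1995: 181 days, exemption £348000 → (£667000 − £348000) × 2.4% × 181/365 = £3796.5370
Total = £4417.1178

£4417.12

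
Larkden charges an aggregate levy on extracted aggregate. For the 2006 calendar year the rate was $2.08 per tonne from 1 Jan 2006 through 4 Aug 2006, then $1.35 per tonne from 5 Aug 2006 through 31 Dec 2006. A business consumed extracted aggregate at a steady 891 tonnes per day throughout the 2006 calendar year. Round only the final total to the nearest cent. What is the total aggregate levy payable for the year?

$579,533.13

1 Jan – 4 Aug 2006: 216 days × 891 tonnes/day = 192,456 tonnes at $2.08/tonne → $400,308.48
5 Aug – 31 Dec 2006: 149 days × 891 tonnes/day = 132,759 tonnes at $1.35/tonne → $179,224.65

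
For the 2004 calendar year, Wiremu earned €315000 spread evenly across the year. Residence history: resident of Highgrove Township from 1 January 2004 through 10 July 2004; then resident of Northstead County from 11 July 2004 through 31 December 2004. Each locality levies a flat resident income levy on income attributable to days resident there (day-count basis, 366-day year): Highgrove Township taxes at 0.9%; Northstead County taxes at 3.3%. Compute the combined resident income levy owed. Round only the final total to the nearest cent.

€6429.10

Highgrove Township, 1 January – 10 July 2004: 192 days → €315000 × 0.9% × 192/366 = €1487.2131
Northstead County, 11 July – 31 December 2004: 174 days → €315000 × 3.3% × 174/366 = €4941.8852
Total = €6429.0984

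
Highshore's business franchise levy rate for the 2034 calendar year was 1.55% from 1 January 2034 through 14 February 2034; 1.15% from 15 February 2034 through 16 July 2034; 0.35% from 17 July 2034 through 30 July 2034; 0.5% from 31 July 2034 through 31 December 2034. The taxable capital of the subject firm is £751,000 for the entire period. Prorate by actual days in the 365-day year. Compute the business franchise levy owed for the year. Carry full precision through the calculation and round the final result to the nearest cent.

£6,716.82

1 January – 14 February 2034: 45 days at 1.55% → £751,000 × 1.55% × 45/365 = £1,435.1301
15 February – 16 July 2034: 152 days at 1.15% → £751,000 × 1.15% × 152/365 = £3,596.5699
17 July – 30 July 2034: 14 days at 0.35% → £751,000 × 0.35% × 14/365 = £100.8192
31 July – 31 December 2034: 154 days at 0.5% → £751,000 × 0.5% × 154/365 = £1,584.3014
Total = £6,716.8205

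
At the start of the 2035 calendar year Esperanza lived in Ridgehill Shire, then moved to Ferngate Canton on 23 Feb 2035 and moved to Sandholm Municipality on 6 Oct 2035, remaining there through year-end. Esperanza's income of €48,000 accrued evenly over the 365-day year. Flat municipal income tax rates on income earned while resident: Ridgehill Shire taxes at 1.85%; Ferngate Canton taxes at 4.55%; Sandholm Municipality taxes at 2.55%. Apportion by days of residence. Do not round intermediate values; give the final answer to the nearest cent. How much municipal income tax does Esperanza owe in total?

€1,766.99

Ridgehill Shire, 1 Jan – 22 Feb 2035: 53 days → €48,000 × 1.85% × 53/365 = €128.9425
Ferngate Canton, 23 Feb – 5 Oct 2035: 225 days → €48,000 × 4.55% × 225/365 = €1,346.3014
Sandholm Municipality, 6 Oct – 31 Dec 2035: 87 days → €48,000 × 2.55% × 87/365 = €291.7479
Total = €1,766.9918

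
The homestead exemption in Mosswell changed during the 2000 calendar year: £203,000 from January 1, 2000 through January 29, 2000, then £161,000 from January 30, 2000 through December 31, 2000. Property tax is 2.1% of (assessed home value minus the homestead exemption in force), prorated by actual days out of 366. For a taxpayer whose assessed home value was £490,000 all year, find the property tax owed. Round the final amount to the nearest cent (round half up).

£6,839.11

January 1 – January 29, 2000: 29 days, exemption £203,000 → (£490,000 − £203,000) × 2.1% × 29/366 = £477.5492
January 30 – December 31, 2000: 337 days, exemption £161,000 → (£490,000 − £161,000) × 2.1% × 337/366 = £6,361.5656
Total = £6,839.1148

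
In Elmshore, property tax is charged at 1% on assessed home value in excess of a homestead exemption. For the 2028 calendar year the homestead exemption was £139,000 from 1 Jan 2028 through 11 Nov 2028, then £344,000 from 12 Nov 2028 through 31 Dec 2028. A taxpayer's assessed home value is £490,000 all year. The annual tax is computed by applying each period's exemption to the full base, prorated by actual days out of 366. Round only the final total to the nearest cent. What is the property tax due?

£3,229.95

1 Jan – 11 Nov 2028: 316 days, exemption £139,000 → (£490,000 − £139,000) × 1% × 316/366 = £3,030.4918
12 Nov – 31 Dec 2028: 50 days, exemption £344,000 → (£490,000 − £344,000) × 1% × 50/366 = £199.4536
Total = £3,229.9454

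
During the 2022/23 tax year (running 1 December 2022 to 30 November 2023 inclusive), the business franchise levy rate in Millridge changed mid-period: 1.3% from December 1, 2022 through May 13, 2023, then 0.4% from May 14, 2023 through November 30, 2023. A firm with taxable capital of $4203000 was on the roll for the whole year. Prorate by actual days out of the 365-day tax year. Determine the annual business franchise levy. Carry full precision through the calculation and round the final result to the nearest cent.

December 1, 2022 – May 13, 2023: 164 days at 1.3% → $4203000 × 1.3% × 164/365 = $24550.1260
May 14 – November 30, 2023: 201 days at 0.4% → $4203000 × 0.4% × 201/365 = $9258.1151
Total = $33808.2411

$33808.24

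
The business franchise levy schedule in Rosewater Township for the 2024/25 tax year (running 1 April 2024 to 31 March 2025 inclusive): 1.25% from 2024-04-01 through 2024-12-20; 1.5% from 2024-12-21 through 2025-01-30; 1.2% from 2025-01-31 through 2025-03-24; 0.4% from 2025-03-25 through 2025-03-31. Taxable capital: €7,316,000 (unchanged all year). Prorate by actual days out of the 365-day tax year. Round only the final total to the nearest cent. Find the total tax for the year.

€91,780.72

2024-04-01 to 2024-12-20: 264 days at 1.25% → €7,316,000 × 1.25% × 264/365 = €66,144.6575
2024-12-21 to 2025-01-30: 41 days at 1.5% → €7,316,000 × 1.5% × 41/365 = €12,326.9589
2025-01-31 to 2025-03-24: 53 days at 1.2% → €7,316,000 × 1.2% × 53/365 = €12,747.8795
2025-03-25 to 2025-03-31: 7 days at 0.4% → €7,316,000 × 0.4% × 7/365 = €561.2274
Total = €91,780.7233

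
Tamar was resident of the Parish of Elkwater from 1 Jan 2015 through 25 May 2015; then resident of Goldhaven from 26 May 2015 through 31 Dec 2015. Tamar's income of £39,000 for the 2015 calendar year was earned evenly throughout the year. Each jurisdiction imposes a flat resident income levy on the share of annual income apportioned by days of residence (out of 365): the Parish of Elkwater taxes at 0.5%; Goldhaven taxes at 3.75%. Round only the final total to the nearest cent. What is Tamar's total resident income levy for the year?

£958.97

The Parish of Elkwater, 1 Jan – 25 May 2015: 145 days → £39,000 × 0.5% × 145/365 = £77.4658
Goldhaven, 26 May – 31 Dec 2015: 220 days → £39,000 × 3.75% × 220/365 = £881.5068
Total = £958.9726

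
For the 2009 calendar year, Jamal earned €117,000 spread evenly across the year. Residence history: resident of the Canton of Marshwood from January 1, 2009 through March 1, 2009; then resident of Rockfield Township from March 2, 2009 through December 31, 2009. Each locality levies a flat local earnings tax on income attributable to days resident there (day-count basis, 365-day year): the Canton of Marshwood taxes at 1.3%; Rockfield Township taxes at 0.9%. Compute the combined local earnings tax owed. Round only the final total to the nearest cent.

The Canton of Marshwood, January 1 – March 1, 2009: 60 days → €117,000 × 1.3% × 60/365 = €250.0274
Rockfield Township, March 2 – December 31, 2009: 305 days → €117,000 × 0.9% × 305/365 = €879.9041
Total = €1,129.9315

€1,129.93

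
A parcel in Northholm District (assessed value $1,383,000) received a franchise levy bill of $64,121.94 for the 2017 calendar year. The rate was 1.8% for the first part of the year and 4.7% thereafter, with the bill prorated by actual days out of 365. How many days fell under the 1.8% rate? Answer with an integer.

Let d = days at the first rate; then 365 − d days at the second rate.
$1,383,000 × [1.8%·d + 4.7%·(365−d)] / 365 = $64,121.94
Solving gives d = 8, so the new rate took effect on 9 Jan 2017.

8 days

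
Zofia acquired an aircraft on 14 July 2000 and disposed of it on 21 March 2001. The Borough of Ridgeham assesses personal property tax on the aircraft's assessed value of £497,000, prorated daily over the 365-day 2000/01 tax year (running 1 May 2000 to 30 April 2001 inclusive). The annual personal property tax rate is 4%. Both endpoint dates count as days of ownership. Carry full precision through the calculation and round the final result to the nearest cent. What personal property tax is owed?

Days held (14 July 2000 – 21 March 2001): 251 out of 365
Tax = £497,000 × 4% × 251/365 = £13,670.9041

£13,670.90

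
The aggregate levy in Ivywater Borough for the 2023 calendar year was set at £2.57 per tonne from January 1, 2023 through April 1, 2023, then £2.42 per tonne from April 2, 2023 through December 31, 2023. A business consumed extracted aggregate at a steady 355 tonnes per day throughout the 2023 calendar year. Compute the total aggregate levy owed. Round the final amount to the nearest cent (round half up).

January 1 – April 1, 2023: 91 days × 355 tonnes/day = 32,305 tonnes at £2.57/tonne → £83,023.85
April 2 – December 31, 2023: 274 days × 355 tonnes/day = 97,270 tonnes at £2.42/tonne → £235,393.40

£318,417.25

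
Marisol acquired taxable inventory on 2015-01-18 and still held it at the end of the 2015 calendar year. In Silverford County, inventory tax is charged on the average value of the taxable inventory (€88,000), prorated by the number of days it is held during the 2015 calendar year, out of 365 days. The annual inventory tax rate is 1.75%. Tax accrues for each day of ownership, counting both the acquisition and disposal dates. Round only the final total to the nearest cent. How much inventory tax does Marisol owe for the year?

Days held (2015-01-18 to 2015-12-31): 348 out of 365
Tax = €88,000 × 1.75% × 348/365 = €1,468.2740

€1,468.27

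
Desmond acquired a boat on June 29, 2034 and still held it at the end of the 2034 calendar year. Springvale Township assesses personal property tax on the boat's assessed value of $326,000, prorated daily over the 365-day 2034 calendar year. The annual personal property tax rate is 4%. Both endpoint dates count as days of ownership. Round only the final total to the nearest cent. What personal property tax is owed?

$6,645.04

Days held (June 29 – December 31, 2034): 186 out of 365
Tax = $326,000 × 4% × 186/365 = $6,645.0411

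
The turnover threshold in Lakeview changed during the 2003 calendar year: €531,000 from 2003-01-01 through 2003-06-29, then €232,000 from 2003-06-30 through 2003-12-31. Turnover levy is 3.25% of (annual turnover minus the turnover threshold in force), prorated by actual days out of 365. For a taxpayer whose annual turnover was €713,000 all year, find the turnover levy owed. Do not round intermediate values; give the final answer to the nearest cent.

€10,840.31

2003-01-01 to 2003-06-29: 180 days, exemption €531,000 → (€713,000 − €531,000) × 3.25% × 180/365 = €2,916.9863
2003-06-30 to 2003-12-31: 185 days, exemption €232,000 → (€713,000 − €232,000) × 3.25% × 185/365 = €7,923.3219
Total = €10,840.3082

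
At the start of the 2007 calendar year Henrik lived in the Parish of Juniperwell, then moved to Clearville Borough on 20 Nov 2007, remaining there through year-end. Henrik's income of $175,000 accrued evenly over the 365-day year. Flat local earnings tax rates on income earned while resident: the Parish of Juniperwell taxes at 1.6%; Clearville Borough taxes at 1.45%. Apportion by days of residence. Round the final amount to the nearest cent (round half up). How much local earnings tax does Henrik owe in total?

$2,769.79

The Parish of Juniperwell, 1 Jan – 19 Nov 2007: 323 days → $175,000 × 1.6% × 323/365 = $2,477.8082
Clearville Borough, 20 Nov – 31 Dec 2007: 42 days → $175,000 × 1.45% × 42/365 = $291.9863
Total = $2,769.7945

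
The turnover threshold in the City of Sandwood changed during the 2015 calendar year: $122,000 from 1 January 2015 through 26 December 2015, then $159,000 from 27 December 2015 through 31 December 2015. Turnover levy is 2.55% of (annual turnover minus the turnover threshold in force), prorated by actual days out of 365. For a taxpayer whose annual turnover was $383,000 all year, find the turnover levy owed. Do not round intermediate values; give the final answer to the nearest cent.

1 January – 26 December 2015: 360 days, exemption $122,000 → ($383,000 − $122,000) × 2.55% × 360/365 = $6,564.3288
27 December – 31 December 2015: 5 days, exemption $159,000 → ($383,000 − $159,000) × 2.55% × 5/365 = $78.2466
Total = $6,642.5753

$6,642.58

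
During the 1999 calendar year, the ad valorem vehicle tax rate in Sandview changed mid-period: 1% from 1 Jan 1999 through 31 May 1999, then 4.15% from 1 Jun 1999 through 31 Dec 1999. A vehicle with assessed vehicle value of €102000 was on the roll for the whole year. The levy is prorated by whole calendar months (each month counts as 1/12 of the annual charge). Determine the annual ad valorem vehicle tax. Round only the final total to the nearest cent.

1 Jan – 31 May 1999: 5 months at 1% → €102000 × 1% × 5/12 = €425.0000
1 Jun – 31 Dec 1999: 7 months at 4.15% → €102000 × 4.15% × 7/12 = €2469.2500
Total = €2894.2500

€2894.25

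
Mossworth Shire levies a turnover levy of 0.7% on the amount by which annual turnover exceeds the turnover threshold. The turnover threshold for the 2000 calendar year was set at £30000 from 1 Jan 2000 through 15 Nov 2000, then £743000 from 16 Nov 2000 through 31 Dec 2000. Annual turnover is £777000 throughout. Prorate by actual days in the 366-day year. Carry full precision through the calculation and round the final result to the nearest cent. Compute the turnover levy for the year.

1 Jan – 15 Nov 2000: 320 days, exemption £30000 → (£777000 − £30000) × 0.7% × 320/366 = £4571.8033
16 Nov – 31 Dec 2000: 46 days, exemption £743000 → (£777000 − £743000) × 0.7% × 46/366 = £29.9126
Total = £4601.7158

£4601.72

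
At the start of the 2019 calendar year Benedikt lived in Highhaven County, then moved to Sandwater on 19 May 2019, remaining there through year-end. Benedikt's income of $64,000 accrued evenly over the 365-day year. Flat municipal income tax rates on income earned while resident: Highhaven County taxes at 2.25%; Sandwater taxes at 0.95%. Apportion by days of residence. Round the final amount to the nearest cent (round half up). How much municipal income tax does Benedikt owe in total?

Highhaven County, 1 Jan – 18 May 2019: 138 days → $64,000 × 2.25% × 138/365 = $544.4384
Sandwater, 19 May – 31 Dec 2019: 227 days → $64,000 × 0.95% × 227/365 = $378.1260
Total = $922.5644

$922.56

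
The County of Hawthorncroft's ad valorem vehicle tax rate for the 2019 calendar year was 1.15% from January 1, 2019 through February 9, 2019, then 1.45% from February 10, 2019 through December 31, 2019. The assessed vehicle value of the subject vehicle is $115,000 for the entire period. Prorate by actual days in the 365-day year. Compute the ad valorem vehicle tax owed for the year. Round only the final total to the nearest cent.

January 1 – February 9, 2019: 40 days at 1.15% → $115,000 × 1.15% × 40/365 = $144.9315
February 10 – December 31, 2019: 325 days at 1.45% → $115,000 × 1.45% × 325/365 = $1,484.7603
Total = $1,629.6918

$1,629.69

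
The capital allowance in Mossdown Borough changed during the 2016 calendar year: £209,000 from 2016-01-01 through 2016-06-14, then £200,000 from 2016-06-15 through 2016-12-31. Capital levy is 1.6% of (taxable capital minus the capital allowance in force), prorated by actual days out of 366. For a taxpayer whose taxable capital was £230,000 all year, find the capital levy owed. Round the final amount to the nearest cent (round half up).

£414.69

2016-01-01 to 2016-06-14: 166 days, exemption £209,000 → (£230,000 − £209,000) × 1.6% × 166/366 = £152.3934
2016-06-15 to 2016-12-31: 200 days, exemption £200,000 → (£230,000 − £200,000) × 1.6% × 200/366 = £262.2951
Total = £414.6885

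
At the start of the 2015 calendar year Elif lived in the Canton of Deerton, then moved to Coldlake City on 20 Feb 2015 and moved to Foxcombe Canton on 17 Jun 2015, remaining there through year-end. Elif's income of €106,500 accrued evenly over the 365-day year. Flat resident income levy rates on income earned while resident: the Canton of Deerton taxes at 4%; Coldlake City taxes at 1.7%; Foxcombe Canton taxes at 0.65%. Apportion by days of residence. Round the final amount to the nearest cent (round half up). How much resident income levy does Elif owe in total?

The Canton of Deerton, 1 Jan – 19 Feb 2015: 50 days → €106,500 × 4% × 50/365 = €583.5616
Coldlake City, 20 Feb – 16 Jun 2015: 117 days → €106,500 × 1.7% × 117/365 = €580.3521
Foxcombe Canton, 17 Jun – 31 Dec 2015: 198 days → €106,500 × 0.65% × 198/365 = €375.5219
Total = €1,539.4356

€1,539.44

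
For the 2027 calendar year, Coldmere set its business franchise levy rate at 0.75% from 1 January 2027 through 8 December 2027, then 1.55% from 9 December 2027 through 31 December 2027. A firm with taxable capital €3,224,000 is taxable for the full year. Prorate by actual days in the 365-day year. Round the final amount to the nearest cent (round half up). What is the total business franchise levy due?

€25,805.25

1 January – 8 December 2027: 342 days at 0.75% → €3,224,000 × 0.75% × 342/365 = €22,656.3288
9 December – 31 December 2027: 23 days at 1.55% → €3,224,000 × 1.55% × 23/365 = €3,148.9205
Total = €25,805.2493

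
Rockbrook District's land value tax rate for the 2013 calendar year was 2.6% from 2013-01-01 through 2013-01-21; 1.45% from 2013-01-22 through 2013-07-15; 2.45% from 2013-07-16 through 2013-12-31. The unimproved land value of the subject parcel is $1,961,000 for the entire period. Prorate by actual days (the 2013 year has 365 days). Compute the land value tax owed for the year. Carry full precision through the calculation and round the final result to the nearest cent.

$38,811.68

2013-01-01 to 2013-01-21: 21 days at 2.6% → $1,961,000 × 2.6% × 21/365 = $2,933.4411
2013-01-22 to 2013-07-15: 175 days at 1.45% → $1,961,000 × 1.45% × 175/365 = $13,632.9795
2013-07-16 to 2013-12-31: 169 days at 2.45% → $1,961,000 × 2.45% × 169/365 = $22,245.2616
Total = $38,811.6822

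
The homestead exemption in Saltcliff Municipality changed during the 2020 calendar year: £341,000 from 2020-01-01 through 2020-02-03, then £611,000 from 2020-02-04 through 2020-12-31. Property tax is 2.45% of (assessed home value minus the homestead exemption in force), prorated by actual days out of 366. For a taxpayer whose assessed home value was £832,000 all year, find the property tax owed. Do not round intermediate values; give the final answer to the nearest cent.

2020-01-01 to 2020-02-03: 34 days, exemption £341,000 → (£832,000 − £341,000) × 2.45% × 34/366 = £1,117.4945
2020-02-04 to 2020-12-31: 332 days, exemption £611,000 → (£832,000 − £611,000) × 2.45% × 332/366 = £4,911.5137
Total = £6,029.0082

£6,029.01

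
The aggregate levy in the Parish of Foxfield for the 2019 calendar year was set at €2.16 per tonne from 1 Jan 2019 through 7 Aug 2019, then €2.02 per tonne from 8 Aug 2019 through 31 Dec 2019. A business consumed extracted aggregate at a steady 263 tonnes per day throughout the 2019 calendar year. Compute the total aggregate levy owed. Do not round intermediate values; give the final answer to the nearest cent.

1 Jan – 7 Aug 2019: 219 days × 263 tonnes/day = 57,597 tonnes at €2.16/tonne → €124,409.52
8 Aug – 31 Dec 2019: 146 days × 263 tonnes/day = 38,398 tonnes at €2.02/tonne → €77,563.96

€201,973.48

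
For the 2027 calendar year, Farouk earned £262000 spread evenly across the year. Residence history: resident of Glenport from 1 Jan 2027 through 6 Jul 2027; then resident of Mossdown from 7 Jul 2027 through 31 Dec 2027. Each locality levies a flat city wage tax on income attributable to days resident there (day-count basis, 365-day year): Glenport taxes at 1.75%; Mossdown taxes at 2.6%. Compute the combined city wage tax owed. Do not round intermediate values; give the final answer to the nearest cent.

Glenport, 1 Jan – 6 Jul 2027: 187 days → £262000 × 1.75% × 187/365 = £2349.0274
Mossdown, 7 Jul – 31 Dec 2027: 178 days → £262000 × 2.6% × 178/365 = £3322.0164
Total = £5671.0438

£5671.04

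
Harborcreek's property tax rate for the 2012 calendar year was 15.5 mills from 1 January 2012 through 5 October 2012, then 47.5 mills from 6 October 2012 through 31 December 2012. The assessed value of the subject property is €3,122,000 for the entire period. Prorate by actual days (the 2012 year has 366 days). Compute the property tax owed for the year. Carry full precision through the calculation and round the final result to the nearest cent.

1 January – 5 October 2012: 279 days at 15.5 mills → €3,122,000 × 1.55% × 279/366 = €36,888.2213
6 October – 31 December 2012: 87 days at 47.5 mills → €3,122,000 × 4.75% × 87/366 = €35,250.4508
Total = €72,138.6721

€72,138.67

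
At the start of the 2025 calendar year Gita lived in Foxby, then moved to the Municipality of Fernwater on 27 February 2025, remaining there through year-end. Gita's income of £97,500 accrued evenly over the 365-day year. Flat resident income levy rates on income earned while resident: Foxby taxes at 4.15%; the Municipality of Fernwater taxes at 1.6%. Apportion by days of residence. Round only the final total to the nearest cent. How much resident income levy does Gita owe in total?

£1,948.26

Foxby, 1 January – 26 February 2025: 57 days → £97,500 × 4.15% × 57/365 = £631.8801
The Municipality of Fernwater, 27 February – 31 December 2025: 308 days → £97,500 × 1.6% × 308/365 = £1,316.3836
Total = £1,948.2637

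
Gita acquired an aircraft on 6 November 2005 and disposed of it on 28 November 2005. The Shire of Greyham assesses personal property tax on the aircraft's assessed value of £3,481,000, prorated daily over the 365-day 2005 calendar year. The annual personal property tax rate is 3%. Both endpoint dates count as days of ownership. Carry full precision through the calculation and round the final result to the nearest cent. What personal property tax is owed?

£6,580.52

Days held (6 November – 28 November 2005): 23 out of 365
Tax = £3,481,000 × 3% × 23/365 = £6,580.5205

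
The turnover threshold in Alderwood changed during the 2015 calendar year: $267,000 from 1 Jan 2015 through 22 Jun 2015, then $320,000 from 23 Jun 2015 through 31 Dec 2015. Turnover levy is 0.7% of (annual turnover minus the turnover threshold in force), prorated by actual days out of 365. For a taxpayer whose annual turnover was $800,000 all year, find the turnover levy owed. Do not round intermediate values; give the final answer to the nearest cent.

1 Jan – 22 Jun 2015: 173 days, exemption $267,000 → ($800,000 − $267,000) × 0.7% × 173/365 = $1,768.3918
23 Jun – 31 Dec 2015: 192 days, exemption $320,000 → ($800,000 − $320,000) × 0.7% × 192/365 = $1,767.4521
Total = $3,535.8438

$3,535.84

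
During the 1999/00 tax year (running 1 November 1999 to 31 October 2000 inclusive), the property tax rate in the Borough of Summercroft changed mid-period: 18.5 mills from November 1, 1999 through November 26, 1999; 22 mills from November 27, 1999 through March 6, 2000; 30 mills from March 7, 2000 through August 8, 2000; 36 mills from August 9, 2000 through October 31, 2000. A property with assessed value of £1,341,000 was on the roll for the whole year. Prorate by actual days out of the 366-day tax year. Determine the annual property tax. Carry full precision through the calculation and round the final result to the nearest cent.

November 1 – November 26, 1999: 26 days at 18.5 mills → £1,341,000 × 1.85% × 26/366 = £1,762.3525
November 27, 1999 – March 6, 2000: 101 days at 22 mills → £1,341,000 × 2.2% × 101/366 = £8,141.2623
March 7 – August 8, 2000: 155 days at 30 mills → £1,341,000 × 3% × 155/366 = £17,037.2951
August 9 – October 31, 2000: 84 days at 36 mills → £1,341,000 × 3.6% × 84/366 = £11,079.7377
Total = £38,020.6475

£38,020.65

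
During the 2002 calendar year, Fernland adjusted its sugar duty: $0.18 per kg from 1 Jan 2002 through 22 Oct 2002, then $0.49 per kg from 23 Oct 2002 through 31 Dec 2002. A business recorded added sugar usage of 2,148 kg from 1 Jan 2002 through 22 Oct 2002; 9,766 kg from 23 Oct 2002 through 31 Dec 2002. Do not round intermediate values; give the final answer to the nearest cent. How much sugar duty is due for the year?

$5171.98

1 Jan – 22 Oct 2002: 2,148 kg at $0.18/kg → $386.64
23 Oct – 31 Dec 2002: 9,766 kg at $0.49/kg → $4785.34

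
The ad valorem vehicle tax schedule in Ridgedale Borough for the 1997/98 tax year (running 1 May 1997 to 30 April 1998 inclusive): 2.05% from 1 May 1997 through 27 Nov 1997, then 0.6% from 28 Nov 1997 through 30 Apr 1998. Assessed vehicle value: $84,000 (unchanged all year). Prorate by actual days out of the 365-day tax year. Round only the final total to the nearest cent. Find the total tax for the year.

1 May – 27 Nov 1997: 211 days at 2.05% → $84,000 × 2.05% × 211/365 = $995.4575
28 Nov 1997 – 30 Apr 1998: 154 days at 0.6% → $84,000 × 0.6% × 154/365 = $212.6466
Total = $1,208.1041

$1,208.10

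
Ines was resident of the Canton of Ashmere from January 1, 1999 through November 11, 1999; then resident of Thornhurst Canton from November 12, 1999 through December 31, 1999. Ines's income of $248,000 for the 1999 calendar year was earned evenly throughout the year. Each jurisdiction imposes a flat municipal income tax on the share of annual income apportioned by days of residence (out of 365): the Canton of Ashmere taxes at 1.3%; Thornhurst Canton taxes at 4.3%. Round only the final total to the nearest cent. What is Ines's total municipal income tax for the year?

The Canton of Ashmere, January 1 – November 11, 1999: 315 days → $248,000 × 1.3% × 315/365 = $2,782.3562
Thornhurst Canton, November 12 – December 31, 1999: 50 days → $248,000 × 4.3% × 50/365 = $1,460.8219
Total = $4,243.1781

$4,243.18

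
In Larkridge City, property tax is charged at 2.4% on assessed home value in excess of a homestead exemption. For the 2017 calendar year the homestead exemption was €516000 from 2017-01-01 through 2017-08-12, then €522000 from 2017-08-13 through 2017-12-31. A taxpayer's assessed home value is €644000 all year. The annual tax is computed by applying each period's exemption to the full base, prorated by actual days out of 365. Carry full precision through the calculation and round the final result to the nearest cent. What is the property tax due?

€3016.37

2017-01-01 to 2017-08-12: 224 days, exemption €516000 → (€644000 − €516000) × 2.4% × 224/365 = €1885.2822
2017-08-13 to 2017-12-31: 141 days, exemption €522000 → (€644000 − €522000) × 2.4% × 141/365 = €1131.0904
Total = €3016.3726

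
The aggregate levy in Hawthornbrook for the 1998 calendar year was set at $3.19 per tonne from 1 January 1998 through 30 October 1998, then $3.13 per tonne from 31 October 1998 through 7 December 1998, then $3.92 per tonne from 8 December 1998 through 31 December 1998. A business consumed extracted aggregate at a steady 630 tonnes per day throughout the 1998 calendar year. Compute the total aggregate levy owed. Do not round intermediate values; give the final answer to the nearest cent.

$743141.70

1 January – 30 October 1998: 303 days × 630 tonnes/day = 190,890 tonnes at $3.19/tonne → $608939.10
31 October – 7 December 1998: 38 days × 630 tonnes/day = 23,940 tonnes at $3.13/tonne → $74932.20
8 December – 31 December 1998: 24 days × 630 tonnes/day = 15,120 tonnes at $3.92/tonne → $59270.40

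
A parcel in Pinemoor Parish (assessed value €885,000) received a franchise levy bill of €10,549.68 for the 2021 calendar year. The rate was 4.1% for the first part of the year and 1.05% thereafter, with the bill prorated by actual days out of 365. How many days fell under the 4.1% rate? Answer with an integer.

17 days

Let d = days at the first rate; then 365 − d days at the second rate.
€885,000 × [4.1%·d + 1.05%·(365−d)] / 365 = €10,549.68
Solving gives d = 17, so the new rate took effect on 18 Jan 2021.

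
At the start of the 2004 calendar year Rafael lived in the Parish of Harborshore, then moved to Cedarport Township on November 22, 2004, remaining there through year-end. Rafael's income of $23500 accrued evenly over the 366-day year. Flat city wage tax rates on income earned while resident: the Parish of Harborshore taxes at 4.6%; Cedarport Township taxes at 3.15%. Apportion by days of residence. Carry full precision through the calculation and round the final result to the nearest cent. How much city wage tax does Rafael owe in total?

$1043.76

The Parish of Harborshore, January 1 – November 21, 2004: 326 days → $23500 × 4.6% × 326/366 = $962.8579
Cedarport Township, November 22 – December 31, 2004: 40 days → $23500 × 3.15% × 40/366 = $80.9016
Total = $1043.7596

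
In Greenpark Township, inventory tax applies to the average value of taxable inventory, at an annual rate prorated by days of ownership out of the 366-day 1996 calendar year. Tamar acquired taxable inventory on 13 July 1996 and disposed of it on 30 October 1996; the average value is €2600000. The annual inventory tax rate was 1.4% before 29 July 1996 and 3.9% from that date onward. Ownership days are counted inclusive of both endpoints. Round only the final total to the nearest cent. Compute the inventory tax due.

€27633.88

13 July – 28 July 1996: 16 days at 1.4% → €2600000 × 1.4% × 16/366 = €1591.2568
29 July – 30 October 1996: 94 days at 3.9% → €2600000 × 3.9% × 94/366 = €26042.6230
Total = €27633.8798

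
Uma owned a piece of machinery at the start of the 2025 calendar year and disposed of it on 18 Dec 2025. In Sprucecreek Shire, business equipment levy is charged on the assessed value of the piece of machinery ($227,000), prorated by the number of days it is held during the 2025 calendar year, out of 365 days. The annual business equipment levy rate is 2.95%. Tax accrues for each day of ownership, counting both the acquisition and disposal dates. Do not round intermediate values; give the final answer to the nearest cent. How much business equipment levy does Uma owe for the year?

$6,457.99

Days held (1 Jan – 18 Dec 2025): 352 out of 365
Tax = $227,000 × 2.95% × 352/365 = $6,457.9945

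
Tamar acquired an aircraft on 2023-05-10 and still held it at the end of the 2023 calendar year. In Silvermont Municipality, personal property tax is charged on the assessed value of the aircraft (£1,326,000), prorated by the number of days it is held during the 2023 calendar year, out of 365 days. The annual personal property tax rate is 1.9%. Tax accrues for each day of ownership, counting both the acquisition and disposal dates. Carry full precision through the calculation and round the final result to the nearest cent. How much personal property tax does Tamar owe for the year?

Days held (2023-05-10 to 2023-12-31): 236 out of 365
Tax = £1,326,000 × 1.9% × 236/365 = £16,289.8192

£16,289.82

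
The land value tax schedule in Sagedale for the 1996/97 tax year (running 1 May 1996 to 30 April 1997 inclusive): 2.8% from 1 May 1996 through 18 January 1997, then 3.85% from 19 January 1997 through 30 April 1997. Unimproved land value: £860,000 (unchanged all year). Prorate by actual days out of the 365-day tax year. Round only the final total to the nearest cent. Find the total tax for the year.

£26,603.45

1 May 1996 – 18 January 1997: 263 days at 2.8% → £860,000 × 2.8% × 263/365 = £17,350.7945
19 January – 30 April 1997: 102 days at 3.85% → £860,000 × 3.85% × 102/365 = £9,252.6575
Total = £26,603.4521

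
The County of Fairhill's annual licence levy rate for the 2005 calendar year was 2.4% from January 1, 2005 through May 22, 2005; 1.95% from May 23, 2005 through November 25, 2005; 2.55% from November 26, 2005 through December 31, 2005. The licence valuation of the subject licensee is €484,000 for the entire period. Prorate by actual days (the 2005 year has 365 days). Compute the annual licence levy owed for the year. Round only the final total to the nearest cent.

€10,571.75

January 1 – May 22, 2005: 142 days at 2.4% → €484,000 × 2.4% × 142/365 = €4,519.1014
May 23 – November 25, 2005: 187 days at 1.95% → €484,000 × 1.95% × 187/365 = €4,835.3589
November 26 – December 31, 2005: 36 days at 2.55% → €484,000 × 2.55% × 36/365 = €1,217.2932
Total = €10,571.7534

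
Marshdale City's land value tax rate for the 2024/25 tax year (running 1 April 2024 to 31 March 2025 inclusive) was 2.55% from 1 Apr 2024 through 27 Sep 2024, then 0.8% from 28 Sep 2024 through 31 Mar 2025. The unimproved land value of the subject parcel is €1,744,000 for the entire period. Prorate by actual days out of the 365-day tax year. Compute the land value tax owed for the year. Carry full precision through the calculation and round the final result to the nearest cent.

1 Apr – 27 Sep 2024: 180 days at 2.55% → €1,744,000 × 2.55% × 180/365 = €21,931.3973
28 Sep 2024 – 31 Mar 2025: 185 days at 0.8% → €1,744,000 × 0.8% × 185/365 = €7,071.5616
Total = €29,002.9589

€29,002.96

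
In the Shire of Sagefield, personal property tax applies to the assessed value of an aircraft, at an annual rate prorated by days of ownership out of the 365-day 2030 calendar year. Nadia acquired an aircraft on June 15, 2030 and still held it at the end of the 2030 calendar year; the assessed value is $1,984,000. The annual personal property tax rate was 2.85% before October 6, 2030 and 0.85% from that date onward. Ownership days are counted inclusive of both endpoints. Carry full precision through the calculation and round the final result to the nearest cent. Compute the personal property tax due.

June 15 – October 5, 2030: 113 days at 2.85% → $1,984,000 × 2.85% × 113/365 = $17,505.4027
October 6 – December 31, 2030: 87 days at 0.85% → $1,984,000 × 0.85% × 87/365 = $4,019.6384
Total = $21,525.0411

$21,525.04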